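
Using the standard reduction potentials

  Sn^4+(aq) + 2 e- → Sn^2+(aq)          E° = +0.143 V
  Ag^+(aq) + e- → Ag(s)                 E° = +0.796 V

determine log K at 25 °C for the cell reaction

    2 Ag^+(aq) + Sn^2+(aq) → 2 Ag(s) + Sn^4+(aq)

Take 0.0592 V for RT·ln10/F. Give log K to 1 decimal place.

log K = 22.1

The Ag⁺/Ag couple is reduced (cathode); E°cell = +0.796 − (+0.143) = +0.653 V with n = 2.
At equilibrium E = 0, so log K = nE°cell / 0.0592 = (2)(+0.653) / 0.0592 = 22.1.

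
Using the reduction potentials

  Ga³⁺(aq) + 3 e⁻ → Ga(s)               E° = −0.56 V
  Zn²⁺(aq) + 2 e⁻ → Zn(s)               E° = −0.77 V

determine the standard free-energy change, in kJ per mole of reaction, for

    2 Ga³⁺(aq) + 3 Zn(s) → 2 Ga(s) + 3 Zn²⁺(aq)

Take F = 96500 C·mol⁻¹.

−122 kJ/mol

In the reaction as written Ga³⁺(aq) is reduced, so the Ga³⁺/Ga couple is the cathode and Zn²⁺/Zn is the anode.
E°cell = −0.56 − (−0.77) = +0.21 V; balancing electrons gives n = 6.
ΔG° = −nFE°cell = −(6)(96500)(+0.21) J/mol = −122 kJ/mol.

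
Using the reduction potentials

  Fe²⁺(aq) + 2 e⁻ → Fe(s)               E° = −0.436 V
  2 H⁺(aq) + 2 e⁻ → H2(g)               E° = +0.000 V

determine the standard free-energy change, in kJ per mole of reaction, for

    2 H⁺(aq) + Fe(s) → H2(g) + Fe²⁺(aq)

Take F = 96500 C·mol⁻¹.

−84.1 kJ/mol

In the reaction as written H⁺(aq) is reduced, so the 2H⁺/H₂ couple is the cathode and Fe²⁺/Fe is the anode.
E°cell = +0.000 − (−0.436) = +0.436 V; balancing electrons gives n = 2.
ΔG° = −nFE°cell = −(2)(96500)(+0.436) J/mol = −84.1 kJ/mol.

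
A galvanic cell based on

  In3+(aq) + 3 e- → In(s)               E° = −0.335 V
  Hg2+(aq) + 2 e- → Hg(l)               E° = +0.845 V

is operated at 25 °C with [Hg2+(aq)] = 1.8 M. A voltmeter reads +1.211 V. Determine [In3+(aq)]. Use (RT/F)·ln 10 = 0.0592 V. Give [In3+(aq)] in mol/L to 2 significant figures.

Hg²⁺/Hg is the cathode (higher E°); E°cell = +0.845 − (−0.335) = +1.180 V with n = 6.
Rearranging E = E° − (0.0592/n)·log Q gives log Q = 6(+1.180 − (+1.211))/0.0592 = −3.142.
Balancing electrons gives 3 Hg2+(aq) + 2 In(s) → 3 Hg(l) + 2 In3+(aq); thus Q = [In3+(aq)]^2 / [Hg2+(aq)]^3.
Isolating [In3+(aq)] in Q = 10^{−3.142} yields log [In3+(aq)] = −1.188, i.e. 0.065 M.

0.065 M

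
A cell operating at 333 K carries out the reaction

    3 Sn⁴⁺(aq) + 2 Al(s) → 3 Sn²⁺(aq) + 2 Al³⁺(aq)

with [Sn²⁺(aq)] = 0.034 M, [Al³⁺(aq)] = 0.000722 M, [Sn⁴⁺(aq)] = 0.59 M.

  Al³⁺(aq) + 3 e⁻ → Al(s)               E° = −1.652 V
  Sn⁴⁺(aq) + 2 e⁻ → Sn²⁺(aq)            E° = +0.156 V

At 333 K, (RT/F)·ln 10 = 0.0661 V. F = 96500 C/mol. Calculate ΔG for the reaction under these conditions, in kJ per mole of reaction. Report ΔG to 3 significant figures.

−1110 kJ/mol

The standard cell potential is +0.156 − (−1.652) = +1.808 V, with n = 6 electrons in the balanced equation.
The reaction quotient is ([Sn²⁺(aq)]^3·[Al³⁺(aq)]^2) / [Sn⁴⁺(aq)]^3 = 9.98×10^−11; by Nernst, E = +1.808 − (0.0661/6)(−10.001) = +1.9182 V.
Then ΔG = −nFE = −6 × 96500 × +1.9182 J/mol = −1110 kJ/mol.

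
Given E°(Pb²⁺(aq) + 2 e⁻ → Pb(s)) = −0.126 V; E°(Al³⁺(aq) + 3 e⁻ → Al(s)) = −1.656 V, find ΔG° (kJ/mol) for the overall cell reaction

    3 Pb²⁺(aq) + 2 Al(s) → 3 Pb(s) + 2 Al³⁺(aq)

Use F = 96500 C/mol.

In the reaction as written Pb²⁺(aq) is reduced, so the Pb²⁺/Pb couple is the cathode and Al³⁺/Al is the anode.
E°cell = −0.126 − (−1.656) = +1.530 V; balancing electrons gives n = 6.
ΔG° = −nFE°cell = −(6)(96500)(+1.530) J/mol = −886 kJ/mol.

−886 kJ/mol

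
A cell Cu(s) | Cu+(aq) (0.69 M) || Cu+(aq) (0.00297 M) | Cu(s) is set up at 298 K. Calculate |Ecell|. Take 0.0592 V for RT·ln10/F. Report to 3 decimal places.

0.140 V

For a concentration cell E°cell = 0, since both electrodes use the same couple.
The compartment with the higher Cu+(aq) concentration (0.69 M) acts as the cathode; ions are reduced there and produced at the dilute (0.00297 M) anode.
With n = 1, Ecell = −(0.0592/1)·log([dilute]/[conc]) = −(0.0592/1)·log(0.00297/0.69) = +0.140 V.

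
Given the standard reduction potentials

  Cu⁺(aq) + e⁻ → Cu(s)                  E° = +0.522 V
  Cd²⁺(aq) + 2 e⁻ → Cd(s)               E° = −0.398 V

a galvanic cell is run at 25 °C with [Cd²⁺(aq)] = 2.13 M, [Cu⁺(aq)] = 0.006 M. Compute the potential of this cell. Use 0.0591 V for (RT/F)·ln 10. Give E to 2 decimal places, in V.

The Cu⁺/Cu couple has the more positive E°, so it is the cathode; Cd²⁺/Cd is the anode.
The standard potential is +0.522 − (−0.398) = +0.920 V and the balanced reaction transfers n = 2 electrons.
The balanced reaction is 2 Cu⁺(aq) + Cd(s) → 2 Cu(s) + Cd²⁺(aq), so Q = [Cd²⁺(aq)] / [Cu⁺(aq)]^2 = 5.92×10^4 and log Q = 4.772.
E = E° − (0.0591/n)·log Q = +0.920 − (0.0591/2)(4.772) = +0.78 V.

+0.78 V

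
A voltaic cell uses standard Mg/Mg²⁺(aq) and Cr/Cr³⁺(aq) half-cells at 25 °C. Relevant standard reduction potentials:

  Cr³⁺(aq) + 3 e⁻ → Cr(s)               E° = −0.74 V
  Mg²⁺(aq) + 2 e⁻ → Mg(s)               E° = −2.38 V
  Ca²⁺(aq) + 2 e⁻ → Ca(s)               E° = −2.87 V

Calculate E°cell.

+1.64 V

The Cr³⁺/Cr couple has the higher E°, so Cr ion is reduced (cathode) and Mg is oxidized (anode).
E°cell = E°(cathode) − E°(anode) = −0.74 − (−2.38) = +1.64 V.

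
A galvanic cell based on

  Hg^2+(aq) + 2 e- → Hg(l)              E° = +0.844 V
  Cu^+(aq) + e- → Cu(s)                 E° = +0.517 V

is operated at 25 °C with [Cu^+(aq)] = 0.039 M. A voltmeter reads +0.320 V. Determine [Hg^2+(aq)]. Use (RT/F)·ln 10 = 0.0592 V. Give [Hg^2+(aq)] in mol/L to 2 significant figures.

With Hg²⁺/Hg at the cathode and Cu⁺/Cu at the anode, E°cell = +0.844 − (+0.517) = +0.327 V (n = 2).
Since E = E° − (0.0592/n)·log Q, log Q = n(E° − E)/0.0592 = 0.236.
Balancing electrons gives Hg^2+(aq) + 2 Cu(s) → Hg(l) + 2 Cu^+(aq); thus Q = [Cu^+(aq)]^2 / [Hg^2+(aq)].
Solving for the unknown gives log [Hg^2+(aq)] = −3.054, so [Hg^2+(aq)] ≈ 0.00088 M.

0.00088 M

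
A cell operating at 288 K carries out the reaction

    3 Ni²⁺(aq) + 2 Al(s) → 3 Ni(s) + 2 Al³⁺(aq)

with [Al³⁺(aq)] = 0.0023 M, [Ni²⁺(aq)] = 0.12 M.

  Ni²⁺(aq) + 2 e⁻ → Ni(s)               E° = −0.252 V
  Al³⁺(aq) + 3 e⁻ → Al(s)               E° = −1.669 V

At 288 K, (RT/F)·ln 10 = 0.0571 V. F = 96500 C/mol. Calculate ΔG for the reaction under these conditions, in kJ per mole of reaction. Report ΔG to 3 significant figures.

The standard cell potential is −0.252 − (−1.669) = +1.417 V, with n = 6 electrons in the balanced equation.
Q = [Al³⁺(aq)]^2 / [Ni²⁺(aq)]^3 = 0.00306, so log Q = −2.514 and E = +1.417 − (0.0571/6)(−2.514) = +1.4409 V.
Finally ΔG = −nFE = −(6)(96500 C/mol)(+1.4409 V) = −834 kJ/mol.

−834 kJ/mol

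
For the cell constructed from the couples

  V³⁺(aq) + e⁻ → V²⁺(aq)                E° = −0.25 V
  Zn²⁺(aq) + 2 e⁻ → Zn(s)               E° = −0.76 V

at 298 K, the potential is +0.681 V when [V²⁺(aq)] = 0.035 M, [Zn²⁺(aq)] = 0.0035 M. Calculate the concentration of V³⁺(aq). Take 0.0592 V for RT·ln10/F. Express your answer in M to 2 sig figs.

The V³⁺/V²⁺ couple has the larger reduction potential, so it is the cathode: E°cell = −0.25 − (−0.76) = +0.51 V and n = 2.
Since E = E° − (0.0592/n)·log Q, log Q = n(E° − E)/0.0592 = −5.777.
The balanced reaction is 2 V³⁺(aq) + Zn(s) → 2 V²⁺(aq) + Zn²⁺(aq), so Q = ([V²⁺(aq)]^2·[Zn²⁺(aq)]) / [V³⁺(aq)]^2.
Substituting the known concentrations and solving, log [V³⁺(aq)] = 0.205 and [V³⁺(aq)] = 1.6 M.

1.6 M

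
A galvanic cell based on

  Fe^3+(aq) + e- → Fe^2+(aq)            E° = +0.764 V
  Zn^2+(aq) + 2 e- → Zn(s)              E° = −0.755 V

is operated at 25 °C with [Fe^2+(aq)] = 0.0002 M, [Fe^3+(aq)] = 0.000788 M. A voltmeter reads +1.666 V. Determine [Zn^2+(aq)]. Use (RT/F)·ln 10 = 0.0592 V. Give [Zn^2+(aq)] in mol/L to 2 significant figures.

0.00017 M

The Fe³⁺/Fe²⁺ couple has the larger reduction potential, so it is the cathode: E°cell = +0.764 − (−0.755) = +1.519 V and n = 2.
Rearranging E = E° − (0.0592/n)·log Q gives log Q = 2(+1.519 − (+1.666))/0.0592 = −4.966.
The balanced reaction is 2 Fe^3+(aq) + Zn(s) → 2 Fe^2+(aq) + Zn^2+(aq), so Q = ([Fe^2+(aq)]^2·[Zn^2+(aq)]) / [Fe^3+(aq)]^2.
Isolating [Zn^2+(aq)] in Q = 10^{−4.966} yields log [Zn^2+(aq)] = −3.775, i.e. 0.00017 M.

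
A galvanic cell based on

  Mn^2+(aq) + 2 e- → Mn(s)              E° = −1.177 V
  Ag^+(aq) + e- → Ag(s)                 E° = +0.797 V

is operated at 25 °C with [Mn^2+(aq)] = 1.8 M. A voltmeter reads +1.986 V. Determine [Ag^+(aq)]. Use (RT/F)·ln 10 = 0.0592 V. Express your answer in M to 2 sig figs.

2.1 M

The Ag⁺/Ag couple has the larger reduction potential, so it is the cathode: E°cell = +0.797 − (−1.177) = +1.974 V and n = 2.
Since E = E° − (0.0592/n)·log Q, log Q = n(E° − E)/0.0592 = −0.405.
The balanced reaction is 2 Ag^+(aq) + Mn(s) → 2 Ag(s) + Mn^2+(aq), so Q = [Mn^2+(aq)] / [Ag^+(aq)]^2.
Isolating [Ag^+(aq)] in Q = 10^{−0.405} yields log [Ag^+(aq)] = 0.330, i.e. 2.1 M.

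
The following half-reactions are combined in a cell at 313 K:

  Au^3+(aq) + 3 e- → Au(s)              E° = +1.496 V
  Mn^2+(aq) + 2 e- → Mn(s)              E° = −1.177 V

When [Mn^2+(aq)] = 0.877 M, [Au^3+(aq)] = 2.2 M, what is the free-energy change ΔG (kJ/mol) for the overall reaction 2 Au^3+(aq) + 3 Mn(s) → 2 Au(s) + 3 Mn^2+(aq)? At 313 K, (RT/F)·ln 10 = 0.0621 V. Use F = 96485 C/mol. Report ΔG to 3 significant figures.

With Au³⁺/Au reduced at the cathode, E°cell = +1.496 − (−1.177) = +2.673 V and n = 6.
Here Q = [Mn^2+(aq)]^3 / [Au^3+(aq)]^2 = 0.139 (log Q = −0.856), giving E = +2.673 − (0.0621/6)·(−0.856) = +2.6819 V.
Then ΔG = −nFE = −6 × 96485 × +2.6819 J/mol = −1550 kJ/mol.

−1550 kJ/mol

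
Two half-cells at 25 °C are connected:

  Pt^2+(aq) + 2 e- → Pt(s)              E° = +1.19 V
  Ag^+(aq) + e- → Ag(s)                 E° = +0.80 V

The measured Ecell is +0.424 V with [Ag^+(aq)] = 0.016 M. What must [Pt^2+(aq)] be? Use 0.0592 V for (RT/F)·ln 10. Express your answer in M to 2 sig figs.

Pt²⁺/Pt is the cathode (higher E°); E°cell = +1.19 − (+0.80) = +0.39 V with n = 2.
From the Nernst equation, log Q = n(E° − E)/0.0592 = 2·(+0.39 − (+0.424))/0.0592 = −1.149.
For Pt^2+(aq) + 2 Ag(s) → Pt(s) + 2 Ag^+(aq), the reaction quotient is Q = [Ag^+(aq)]^2 / [Pt^2+(aq)].
Substituting the known concentrations and solving, log [Pt^2+(aq)] = −2.443 and [Pt^2+(aq)] = 0.0036 M.

0.0036 M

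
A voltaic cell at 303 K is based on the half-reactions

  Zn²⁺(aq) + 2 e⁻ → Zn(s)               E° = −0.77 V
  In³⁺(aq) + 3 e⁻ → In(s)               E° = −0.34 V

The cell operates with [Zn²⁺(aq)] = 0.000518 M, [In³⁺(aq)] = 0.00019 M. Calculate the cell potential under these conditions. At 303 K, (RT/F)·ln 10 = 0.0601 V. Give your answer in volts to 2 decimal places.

Since E°(In³⁺/In) > E°(Zn²⁺/Zn), In³⁺/In serves as the cathode.
E°cell = E°cat − E°an = −0.34 − (−0.77) = +0.43 V; n = 6.
Balancing gives 2 In³⁺(aq) + 3 Zn(s) → 2 In(s) + 3 Zn²⁺(aq); hence Q = [Zn²⁺(aq)]^3 / [In³⁺(aq)]^2 = 0.00385 (log Q = −2.415).
Applying E = E° − (RT ln10/nF)·log Q gives +0.43 − (0.0601/6)(−2.415) = +0.45 V.

+0.45 V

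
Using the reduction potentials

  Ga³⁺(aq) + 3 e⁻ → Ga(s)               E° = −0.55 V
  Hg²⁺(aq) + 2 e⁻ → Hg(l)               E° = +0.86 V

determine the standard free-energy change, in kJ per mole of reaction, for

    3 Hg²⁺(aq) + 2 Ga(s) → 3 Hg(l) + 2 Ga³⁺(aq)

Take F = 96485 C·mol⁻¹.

In the reaction as written Hg²⁺(aq) is reduced, so the Hg²⁺/Hg couple is the cathode and Ga³⁺/Ga is the anode.
E°cell = +0.86 − (−0.55) = +1.41 V; balancing electrons gives n = 6.
ΔG° = −nFE°cell = −(6)(96485)(+1.41) J/mol = −816 kJ/mol.

−816 kJ/mol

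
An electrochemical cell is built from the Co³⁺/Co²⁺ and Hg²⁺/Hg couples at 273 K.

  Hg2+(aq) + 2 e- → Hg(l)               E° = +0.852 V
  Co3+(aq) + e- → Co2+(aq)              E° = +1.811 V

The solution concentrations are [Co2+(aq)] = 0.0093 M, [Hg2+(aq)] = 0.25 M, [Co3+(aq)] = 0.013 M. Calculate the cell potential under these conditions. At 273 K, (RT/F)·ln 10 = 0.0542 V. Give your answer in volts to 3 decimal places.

+0.983 V

Since E°(Co³⁺/Co²⁺) > E°(Hg²⁺/Hg), Co³⁺/Co²⁺ serves as the cathode.
The standard potential is +1.811 − (+0.852) = +0.959 V and the balanced reaction transfers n = 2 electrons.
For the overall reaction 2 Co3+(aq) + Hg(l) → 2 Co2+(aq) + Hg2+(aq), Q = ([Co2+(aq)]^2·[Hg2+(aq)]) / [Co3+(aq)]^2 = 0.128, giving log Q = −0.893.
By the Nernst equation, E = +0.959 − (0.0542/2)·(−0.893) = +0.983 V.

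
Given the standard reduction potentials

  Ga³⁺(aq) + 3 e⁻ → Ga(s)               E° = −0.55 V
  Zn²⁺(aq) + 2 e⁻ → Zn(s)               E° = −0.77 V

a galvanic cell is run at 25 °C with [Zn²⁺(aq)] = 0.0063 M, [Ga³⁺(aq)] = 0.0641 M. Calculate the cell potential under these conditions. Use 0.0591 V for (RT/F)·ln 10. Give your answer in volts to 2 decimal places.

+0.26 V

The Ga³⁺/Ga couple has the more positive E°, so it is the cathode; Zn²⁺/Zn is the anode.
E°cell = E°cat − E°an = −0.55 − (−0.77) = +0.22 V; n = 6.
The balanced reaction is 2 Ga³⁺(aq) + 3 Zn(s) → 2 Ga(s) + 3 Zn²⁺(aq), so Q = [Zn²⁺(aq)]^3 / [Ga³⁺(aq)]^2 = 6.09×10^−5 and log Q = −4.216.
By the Nernst equation, E = +0.22 − (0.0591/6)·(−4.216) = +0.26 V.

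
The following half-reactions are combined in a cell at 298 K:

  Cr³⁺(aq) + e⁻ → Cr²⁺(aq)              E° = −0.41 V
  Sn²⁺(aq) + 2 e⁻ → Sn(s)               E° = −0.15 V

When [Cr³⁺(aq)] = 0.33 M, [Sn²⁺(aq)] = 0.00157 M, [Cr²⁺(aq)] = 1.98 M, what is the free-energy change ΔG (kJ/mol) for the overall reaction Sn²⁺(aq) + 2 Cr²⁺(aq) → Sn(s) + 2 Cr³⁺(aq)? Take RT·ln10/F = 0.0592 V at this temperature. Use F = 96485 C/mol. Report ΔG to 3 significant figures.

With Sn²⁺/Sn reduced at the cathode, E°cell = −0.15 − (−0.41) = +0.26 V and n = 2.
The reaction quotient is [Cr³⁺(aq)]^2 / ([Sn²⁺(aq)]·[Cr²⁺(aq)]^2) = 17.7; by Nernst, E = +0.26 − (0.0592/2)(1.248) = +0.2231 V.
ΔG = −nFE = −(2)(96485)(+0.2231) J/mol = −43.1 kJ/mol.

−43.1 kJ/mol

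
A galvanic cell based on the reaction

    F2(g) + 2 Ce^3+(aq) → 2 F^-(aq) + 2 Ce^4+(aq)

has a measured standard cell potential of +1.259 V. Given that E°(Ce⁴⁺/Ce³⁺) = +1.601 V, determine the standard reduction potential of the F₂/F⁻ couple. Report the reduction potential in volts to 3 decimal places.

+2.860 V

In the reaction as written the F₂/F⁻ couple is reduced (cathode) and Ce⁴⁺/Ce³⁺ is oxidized (anode), so E°cell = E°(F₂/F⁻) − E°(Ce⁴⁺/Ce³⁺).
E°(F₂/F⁻) = E°cell + E°(anode) = +1.259 + (+1.601) = +2.860 V.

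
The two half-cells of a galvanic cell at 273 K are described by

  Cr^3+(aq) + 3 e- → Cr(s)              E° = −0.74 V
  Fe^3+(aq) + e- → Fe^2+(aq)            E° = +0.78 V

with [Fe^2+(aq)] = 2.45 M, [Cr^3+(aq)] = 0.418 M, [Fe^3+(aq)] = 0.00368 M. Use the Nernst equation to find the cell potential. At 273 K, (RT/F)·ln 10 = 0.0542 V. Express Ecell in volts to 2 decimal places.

Fe³⁺/Fe²⁺ is reduced (cathode, E° = +0.78 V) and Cr³⁺/Cr is oxidized (anode).
E°cell = +0.78 − (−0.74) = +1.52 V, with n = 3 electrons transferred.
Balancing gives 3 Fe^3+(aq) + Cr(s) → 3 Fe^2+(aq) + Cr^3+(aq); hence Q = ([Fe^2+(aq)]^3·[Cr^3+(aq)]) / [Fe^3+(aq)]^3 = 1.23×10^8 (log Q = 8.091).
E = E° − (0.0542/n)·log Q = +1.52 − (0.0542/3)(8.091) = +1.37 V.

+1.37 V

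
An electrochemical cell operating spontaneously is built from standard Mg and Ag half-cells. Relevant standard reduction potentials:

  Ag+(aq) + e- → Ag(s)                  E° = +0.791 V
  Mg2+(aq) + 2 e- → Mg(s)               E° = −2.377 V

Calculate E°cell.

The Ag⁺/Ag couple has the higher E°, so Ag ion is reduced (cathode) and Mg is oxidized (anode).
E°cell = E°(cathode) − E°(anode) = +0.791 − (−2.377) = +3.168 V.

+3.168 V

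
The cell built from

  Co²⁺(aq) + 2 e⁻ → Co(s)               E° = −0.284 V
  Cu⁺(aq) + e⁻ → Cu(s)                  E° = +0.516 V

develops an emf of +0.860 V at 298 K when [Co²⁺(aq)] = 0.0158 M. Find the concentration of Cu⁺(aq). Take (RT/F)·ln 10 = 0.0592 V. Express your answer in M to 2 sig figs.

1.3 M

With Cu⁺/Cu at the cathode and Co²⁺/Co at the anode, E°cell = +0.516 − (−0.284) = +0.800 V (n = 2).
Since E = E° − (0.0592/n)·log Q, log Q = n(E° − E)/0.0592 = −2.027.
Balancing electrons gives 2 Cu⁺(aq) + Co(s) → 2 Cu(s) + Co²⁺(aq); thus Q = [Co²⁺(aq)] / [Cu⁺(aq)]^2.
Isolating [Cu⁺(aq)] in Q = 10^{−2.027} yields log [Cu⁺(aq)] = 0.113, i.e. 1.3 M.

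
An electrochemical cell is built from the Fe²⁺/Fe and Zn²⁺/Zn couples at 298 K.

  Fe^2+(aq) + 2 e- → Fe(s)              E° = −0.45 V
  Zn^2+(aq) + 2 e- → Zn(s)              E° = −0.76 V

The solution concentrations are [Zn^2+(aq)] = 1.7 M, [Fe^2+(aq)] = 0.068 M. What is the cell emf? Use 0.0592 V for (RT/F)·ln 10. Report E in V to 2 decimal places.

Fe²⁺/Fe is reduced (cathode, E° = −0.45 V) and Zn²⁺/Zn is oxidized (anode).
E°cell = E°cat − E°an = −0.45 − (−0.76) = +0.31 V; n = 2.
For the overall reaction Fe^2+(aq) + Zn(s) → Fe(s) + Zn^2+(aq), Q = [Zn^2+(aq)] / [Fe^2+(aq)] = 25, giving log Q = 1.398.
By the Nernst equation, E = +0.31 − (0.0592/2)·(1.398) = +0.27 V.

+0.27 V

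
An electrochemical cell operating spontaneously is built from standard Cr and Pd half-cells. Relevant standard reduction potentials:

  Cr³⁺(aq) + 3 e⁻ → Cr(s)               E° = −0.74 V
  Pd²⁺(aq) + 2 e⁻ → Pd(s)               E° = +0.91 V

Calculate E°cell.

The Pd²⁺/Pd couple has the higher E°, so Pd ion is reduced (cathode) and Cr is oxidized (anode).
E°cell = E°(cathode) − E°(anode) = +0.91 − (−0.74) = +1.65 V.

+1.65 V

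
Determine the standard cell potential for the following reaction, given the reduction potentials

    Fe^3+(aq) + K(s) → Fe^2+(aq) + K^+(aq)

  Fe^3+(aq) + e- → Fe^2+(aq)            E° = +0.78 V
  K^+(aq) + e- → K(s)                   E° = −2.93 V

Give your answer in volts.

+3.71 V

In the reaction as written, Fe^3+(aq) is reduced (cathode) and K^+(aq) is produced by oxidation at the anode.
E°cell = E°(cathode) − E°(anode) = +0.78 − (−2.93) = +3.71 V.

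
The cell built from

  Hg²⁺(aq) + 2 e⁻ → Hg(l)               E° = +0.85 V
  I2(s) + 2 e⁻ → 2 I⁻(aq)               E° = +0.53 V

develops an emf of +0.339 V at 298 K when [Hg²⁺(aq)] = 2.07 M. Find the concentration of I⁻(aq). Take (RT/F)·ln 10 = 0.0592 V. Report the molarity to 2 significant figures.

1.5 M

Hg²⁺/Hg is the cathode (higher E°); E°cell = +0.85 − (+0.53) = +0.32 V with n = 2.
Rearranging E = E° − (0.0592/n)·log Q gives log Q = 2(+0.32 − (+0.339))/0.0592 = −0.642.
For Hg²⁺(aq) + 2 I⁻(aq) → Hg(l) + I2(s), the reaction quotient is Q = 1 / ([Hg²⁺(aq)]·[I⁻(aq)]^2).
Substituting the known concentrations and solving, log [I⁻(aq)] = 0.163 and [I⁻(aq)] = 1.5 M.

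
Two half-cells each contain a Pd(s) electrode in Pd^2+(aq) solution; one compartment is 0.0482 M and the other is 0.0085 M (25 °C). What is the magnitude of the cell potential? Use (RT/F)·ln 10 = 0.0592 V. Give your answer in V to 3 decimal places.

For a concentration cell E°cell = 0, since both electrodes use the same couple.
The compartment with the higher Pd^2+(aq) concentration (0.0482 M) acts as the cathode; ions are reduced there and produced at the dilute (0.0085 M) anode.
With n = 2, Ecell = −(0.0592/2)·log([dilute]/[conc]) = −(0.0592/2)·log(0.0085/0.0482) = +0.022 V.

0.022 V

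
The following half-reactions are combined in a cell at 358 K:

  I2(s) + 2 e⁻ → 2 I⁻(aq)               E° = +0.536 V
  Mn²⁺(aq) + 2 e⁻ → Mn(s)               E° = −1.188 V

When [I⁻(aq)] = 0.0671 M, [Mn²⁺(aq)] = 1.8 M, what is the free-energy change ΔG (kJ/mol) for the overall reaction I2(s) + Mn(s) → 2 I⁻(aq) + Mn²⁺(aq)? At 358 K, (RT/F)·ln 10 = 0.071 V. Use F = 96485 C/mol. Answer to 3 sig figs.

−347 kJ/mol

With I₂/I⁻ reduced at the cathode, E°cell = +0.536 − (−1.188) = +1.724 V and n = 2.
Q = [I⁻(aq)]^2·[Mn²⁺(aq)] = 0.0081, so log Q = −2.091 and E = +1.724 − (0.071/2)(−2.091) = +1.7982 V.
ΔG = −nFE = −(2)(96485)(+1.7982) J/mol = −347 kJ/mol.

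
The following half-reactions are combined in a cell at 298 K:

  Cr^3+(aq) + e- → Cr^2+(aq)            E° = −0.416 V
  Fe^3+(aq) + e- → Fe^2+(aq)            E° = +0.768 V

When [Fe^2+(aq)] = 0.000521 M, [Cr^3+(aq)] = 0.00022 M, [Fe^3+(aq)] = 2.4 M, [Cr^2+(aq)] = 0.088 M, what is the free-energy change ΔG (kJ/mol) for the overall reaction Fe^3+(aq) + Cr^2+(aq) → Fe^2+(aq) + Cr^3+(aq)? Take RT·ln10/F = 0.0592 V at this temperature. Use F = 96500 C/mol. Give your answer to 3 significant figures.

−150 kJ/mol

The standard cell potential is +0.768 − (−0.416) = +1.184 V, with n = 1 electron in the balanced equation.
Here Q = ([Fe^2+(aq)]·[Cr^3+(aq)]) / ([Fe^3+(aq)]·[Cr^2+(aq)]) = 5.43×10^−7 (log Q = −6.265), giving E = +1.184 − (0.0592/1)·(−6.265) = +1.5549 V.
Finally ΔG = −nFE = −(1)(96500 C/mol)(+1.5549 V) = −150 kJ/mol.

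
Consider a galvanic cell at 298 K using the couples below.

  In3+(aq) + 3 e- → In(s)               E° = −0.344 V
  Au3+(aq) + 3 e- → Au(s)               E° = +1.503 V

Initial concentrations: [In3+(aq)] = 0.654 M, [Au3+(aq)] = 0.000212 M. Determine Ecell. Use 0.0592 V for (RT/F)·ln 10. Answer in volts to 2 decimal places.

The Au³⁺/Au couple has the more positive E°, so it is the cathode; In³⁺/In is the anode.
E°cell = +1.503 − (−0.344) = +1.847 V, with n = 3 electrons transferred.
For the overall reaction Au3+(aq) + In(s) → Au(s) + In3+(aq), Q = [In3+(aq)] / [Au3+(aq)] = 3.08×10^3, giving log Q = 3.489.
Applying E = E° − (RT ln10/nF)·log Q gives +1.847 − (0.0592/3)(3.489) = +1.78 V.

+1.78 V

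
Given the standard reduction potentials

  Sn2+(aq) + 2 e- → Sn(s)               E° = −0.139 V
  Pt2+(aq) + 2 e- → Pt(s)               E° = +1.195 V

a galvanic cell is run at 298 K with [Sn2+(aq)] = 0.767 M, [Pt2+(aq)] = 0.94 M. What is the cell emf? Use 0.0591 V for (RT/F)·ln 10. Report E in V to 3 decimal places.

The Pt²⁺/Pt couple has the more positive E°, so it is the cathode; Sn²⁺/Sn is the anode.
E°cell = E°cat − E°an = +1.195 − (−0.139) = +1.334 V; n = 2.
Balancing gives Pt2+(aq) + Sn(s) → Pt(s) + Sn2+(aq); hence Q = [Sn2+(aq)] / [Pt2+(aq)] = 0.816 (log Q = −0.088).
By the Nernst equation, E = +1.334 − (0.0591/2)·(−0.088) = +1.337 V.

+1.337 V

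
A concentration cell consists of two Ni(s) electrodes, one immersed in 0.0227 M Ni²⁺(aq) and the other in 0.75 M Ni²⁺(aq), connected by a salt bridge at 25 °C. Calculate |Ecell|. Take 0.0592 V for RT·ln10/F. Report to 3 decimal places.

For a concentration cell E°cell = 0, since both electrodes use the same couple.
The compartment with the higher Ni²⁺(aq) concentration (0.75 M) acts as the cathode; ions are reduced there and produced at the dilute (0.0227 M) anode.
With n = 2, Ecell = −(0.0592/2)·log([dilute]/[conc]) = −(0.0592/2)·log(0.0227/0.75) = +0.045 V.

0.045 V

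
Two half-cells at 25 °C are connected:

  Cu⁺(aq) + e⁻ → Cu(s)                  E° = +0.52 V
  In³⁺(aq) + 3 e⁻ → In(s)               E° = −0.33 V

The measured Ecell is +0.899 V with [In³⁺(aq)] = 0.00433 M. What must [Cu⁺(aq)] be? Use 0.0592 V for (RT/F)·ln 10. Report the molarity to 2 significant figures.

Cu⁺/Cu is the cathode (higher E°); E°cell = +0.52 − (−0.33) = +0.85 V with n = 3.
From the Nernst equation, log Q = n(E° − E)/0.0592 = 3·(+0.85 − (+0.899))/0.0592 = −2.483.
For 3 Cu⁺(aq) + In(s) → 3 Cu(s) + In³⁺(aq), the reaction quotient is Q = [In³⁺(aq)] / [Cu⁺(aq)]^3.
Isolating [Cu⁺(aq)] in Q = 10^{−2.483} yields log [Cu⁺(aq)] = 0.040, i.e. 1.1 M.

1.1 M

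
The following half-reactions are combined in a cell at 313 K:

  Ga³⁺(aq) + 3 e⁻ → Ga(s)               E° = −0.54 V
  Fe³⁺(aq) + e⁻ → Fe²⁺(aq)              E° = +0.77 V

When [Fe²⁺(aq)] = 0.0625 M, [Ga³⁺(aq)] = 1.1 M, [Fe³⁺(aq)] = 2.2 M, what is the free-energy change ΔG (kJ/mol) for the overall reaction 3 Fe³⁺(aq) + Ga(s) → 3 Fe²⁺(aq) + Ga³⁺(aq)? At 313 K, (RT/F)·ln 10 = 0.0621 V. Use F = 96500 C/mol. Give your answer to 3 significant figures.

E°cell = +0.77 − (−0.54) = +1.31 V; the balanced reaction transfers n = 3 electrons.
The reaction quotient is ([Fe²⁺(aq)]^3·[Ga³⁺(aq)]) / [Fe³⁺(aq)]^3 = 2.52×10^−5; by Nernst, E = +1.31 − (0.0621/3)(−4.598) = +1.4052 V.
ΔG = −nFE = −(3)(96500)(+1.4052) J/mol = −407 kJ/mol.

−407 kJ/mol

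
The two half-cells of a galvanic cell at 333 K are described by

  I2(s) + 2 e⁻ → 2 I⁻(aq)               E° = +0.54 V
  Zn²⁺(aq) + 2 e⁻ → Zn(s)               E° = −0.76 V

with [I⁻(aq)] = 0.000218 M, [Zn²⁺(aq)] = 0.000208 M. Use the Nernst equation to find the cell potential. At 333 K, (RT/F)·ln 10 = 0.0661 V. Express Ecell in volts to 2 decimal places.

+1.66 V

The I₂/I⁻ couple has the more positive E°, so it is the cathode; Zn²⁺/Zn is the anode.
The standard potential is +0.54 − (−0.76) = +1.30 V and the balanced reaction transfers n = 2 electrons.
For the overall reaction I2(s) + Zn(s) → 2 I⁻(aq) + Zn²⁺(aq), Q = [I⁻(aq)]^2·[Zn²⁺(aq)] = 9.88×10^−12, giving log Q = −11.005.
E = E° − (0.0661/n)·log Q = +1.30 − (0.0661/2)(−11.005) = +1.66 V.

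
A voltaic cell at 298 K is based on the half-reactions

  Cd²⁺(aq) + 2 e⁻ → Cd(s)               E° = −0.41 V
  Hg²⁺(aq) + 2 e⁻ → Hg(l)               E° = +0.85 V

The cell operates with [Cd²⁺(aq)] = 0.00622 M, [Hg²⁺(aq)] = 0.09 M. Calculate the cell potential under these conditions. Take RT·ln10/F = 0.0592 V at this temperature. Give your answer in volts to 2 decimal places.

The Hg²⁺/Hg couple has the more positive E°, so it is the cathode; Cd²⁺/Cd is the anode.
The standard potential is +0.85 − (−0.41) = +1.26 V and the balanced reaction transfers n = 2 electrons.
For the overall reaction Hg²⁺(aq) + Cd(s) → Hg(l) + Cd²⁺(aq), Q = [Cd²⁺(aq)] / [Hg²⁺(aq)] = 0.0691, giving log Q = −1.160.
Applying E = E° − (RT ln10/nF)·log Q gives +1.26 − (0.0592/2)(−1.160) = +1.29 V.

+1.29 V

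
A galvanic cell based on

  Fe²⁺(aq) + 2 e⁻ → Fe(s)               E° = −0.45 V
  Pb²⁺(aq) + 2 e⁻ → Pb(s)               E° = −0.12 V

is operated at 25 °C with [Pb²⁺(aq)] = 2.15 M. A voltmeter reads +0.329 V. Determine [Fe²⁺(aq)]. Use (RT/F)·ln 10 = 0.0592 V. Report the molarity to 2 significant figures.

2.3 M

With Pb²⁺/Pb at the cathode and Fe²⁺/Fe at the anode, E°cell = −0.12 − (−0.45) = +0.33 V (n = 2).
From the Nernst equation, log Q = n(E° − E)/0.0592 = 2·(+0.33 − (+0.329))/0.0592 = 0.034.
Balancing electrons gives Pb²⁺(aq) + Fe(s) → Pb(s) + Fe²⁺(aq); thus Q = [Fe²⁺(aq)] / [Pb²⁺(aq)].
Substituting the known concentrations and solving, log [Fe²⁺(aq)] = 0.366 and [Fe²⁺(aq)] = 2.3 M.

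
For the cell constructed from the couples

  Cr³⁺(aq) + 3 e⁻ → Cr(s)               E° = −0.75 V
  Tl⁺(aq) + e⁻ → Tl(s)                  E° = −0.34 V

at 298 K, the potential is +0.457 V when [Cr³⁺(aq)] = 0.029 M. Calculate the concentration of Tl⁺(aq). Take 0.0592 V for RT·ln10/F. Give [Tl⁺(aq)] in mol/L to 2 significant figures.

The Tl⁺/Tl couple has the larger reduction potential, so it is the cathode: E°cell = −0.34 − (−0.75) = +0.41 V and n = 3.
Rearranging E = E° − (0.0592/n)·log Q gives log Q = 3(+0.41 − (+0.457))/0.0592 = −2.382.
The balanced reaction is 3 Tl⁺(aq) + Cr(s) → 3 Tl(s) + Cr³⁺(aq), so Q = [Cr³⁺(aq)] / [Tl⁺(aq)]^3.
Solving for the unknown gives log [Tl⁺(aq)] = 0.281, so [Tl⁺(aq)] ≈ 1.9 M.

1.9 M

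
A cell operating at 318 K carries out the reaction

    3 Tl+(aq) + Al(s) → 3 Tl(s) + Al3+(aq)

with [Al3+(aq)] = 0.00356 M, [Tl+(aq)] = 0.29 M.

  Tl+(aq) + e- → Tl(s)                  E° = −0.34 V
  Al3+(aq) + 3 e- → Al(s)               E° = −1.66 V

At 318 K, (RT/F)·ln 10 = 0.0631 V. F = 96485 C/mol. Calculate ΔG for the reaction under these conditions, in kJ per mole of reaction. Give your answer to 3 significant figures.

−387 kJ/mol

With Tl⁺/Tl reduced at the cathode, E°cell = −0.34 − (−1.66) = +1.32 V and n = 3.
The reaction quotient is [Al3+(aq)] / [Tl+(aq)]^3 = 0.146; by Nernst, E = +1.32 − (0.0631/3)(−0.836) = +1.3376 V.
Finally ΔG = −nFE = −(3)(96485 C/mol)(+1.3376 V) = −387 kJ/mol.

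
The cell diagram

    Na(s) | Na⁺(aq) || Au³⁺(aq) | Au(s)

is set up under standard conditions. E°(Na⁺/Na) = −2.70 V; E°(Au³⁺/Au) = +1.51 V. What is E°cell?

By convention the left-hand electrode in cell notation is the anode (oxidation) and the right-hand electrode is the cathode (reduction).
E°cell = E°(right) − E°(left) = +1.51 − (−2.70) = +4.21 V.

+4.21 V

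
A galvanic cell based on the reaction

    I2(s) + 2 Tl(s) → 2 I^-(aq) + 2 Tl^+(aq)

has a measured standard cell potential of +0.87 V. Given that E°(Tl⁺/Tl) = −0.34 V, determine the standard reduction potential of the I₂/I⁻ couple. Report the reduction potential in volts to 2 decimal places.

In the reaction as written the I₂/I⁻ couple is reduced (cathode) and Tl⁺/Tl is oxidized (anode), so E°cell = E°(I₂/I⁻) − E°(Tl⁺/Tl).
E°(I₂/I⁻) = E°cell + E°(anode) = +0.87 + (−0.34) = +0.53 V.

+0.53 V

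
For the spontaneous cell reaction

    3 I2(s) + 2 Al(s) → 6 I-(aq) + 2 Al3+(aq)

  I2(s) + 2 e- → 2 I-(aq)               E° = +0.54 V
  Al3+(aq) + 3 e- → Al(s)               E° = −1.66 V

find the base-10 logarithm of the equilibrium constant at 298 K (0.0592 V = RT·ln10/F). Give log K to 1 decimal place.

The I₂/I⁻ couple is reduced (cathode); E°cell = +0.54 − (−1.66) = +2.20 V with n = 6.
At equilibrium E = 0, so log K = nE°cell / 0.0592 = (6)(+2.20) / 0.0592 = 223.0.

log K = 223.0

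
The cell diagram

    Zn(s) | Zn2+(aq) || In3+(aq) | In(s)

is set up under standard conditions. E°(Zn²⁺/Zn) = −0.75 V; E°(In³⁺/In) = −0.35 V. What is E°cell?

+0.40 V

By convention the left-hand electrode in cell notation is the anode (oxidation) and the right-hand electrode is the cathode (reduction).
E°cell = E°(right) − E°(left) = −0.35 − (−0.75) = +0.40 V.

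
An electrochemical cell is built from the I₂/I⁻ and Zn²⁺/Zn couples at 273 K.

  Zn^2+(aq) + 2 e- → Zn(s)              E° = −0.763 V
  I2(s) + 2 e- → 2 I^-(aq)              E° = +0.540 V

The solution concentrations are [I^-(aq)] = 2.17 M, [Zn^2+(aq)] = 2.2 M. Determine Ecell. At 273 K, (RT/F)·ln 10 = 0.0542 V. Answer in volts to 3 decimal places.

+1.275 V

The I₂/I⁻ couple has the more positive E°, so it is the cathode; Zn²⁺/Zn is the anode.
The standard potential is +0.540 − (−0.763) = +1.303 V and the balanced reaction transfers n = 2 electrons.
For the overall reaction I2(s) + Zn(s) → 2 I^-(aq) + Zn^2+(aq), Q = [I^-(aq)]^2·[Zn^2+(aq)] = 10.4, giving log Q = 1.015.
Applying E = E° − (RT ln10/nF)·log Q gives +1.303 − (0.0542/2)(1.015) = +1.275 V.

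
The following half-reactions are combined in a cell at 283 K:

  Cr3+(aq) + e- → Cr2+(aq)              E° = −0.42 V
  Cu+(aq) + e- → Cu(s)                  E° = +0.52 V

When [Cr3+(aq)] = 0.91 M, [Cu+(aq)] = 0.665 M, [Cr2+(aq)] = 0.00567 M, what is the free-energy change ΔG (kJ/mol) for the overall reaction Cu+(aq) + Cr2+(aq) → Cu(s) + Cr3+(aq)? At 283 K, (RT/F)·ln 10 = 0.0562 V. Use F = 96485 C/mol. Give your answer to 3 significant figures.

The standard cell potential is +0.52 − (−0.42) = +0.94 V, with n = 1 electron in the balanced equation.
The reaction quotient is [Cr3+(aq)] / ([Cu+(aq)]·[Cr2+(aq)]) = 241; by Nernst, E = +0.94 − (0.0562/1)(2.383) = +0.8061 V.
Then ΔG = −nFE = −1 × 96485 × +0.8061 J/mol = −77.8 kJ/mol.

−77.8 kJ/mol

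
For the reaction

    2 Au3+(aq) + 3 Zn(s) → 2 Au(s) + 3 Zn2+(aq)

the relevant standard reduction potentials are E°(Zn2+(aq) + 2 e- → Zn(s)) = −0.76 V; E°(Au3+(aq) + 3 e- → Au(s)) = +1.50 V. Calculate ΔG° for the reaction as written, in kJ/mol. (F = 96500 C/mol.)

In the reaction as written Au3+(aq) is reduced, so the Au³⁺/Au couple is the cathode and Zn²⁺/Zn is the anode.
E°cell = +1.50 − (−0.76) = +2.26 V; balancing electrons gives n = 6.
ΔG° = −nFE°cell = −(6)(96500)(+2.26) J/mol = −1309 kJ/mol.

−1309 kJ/mol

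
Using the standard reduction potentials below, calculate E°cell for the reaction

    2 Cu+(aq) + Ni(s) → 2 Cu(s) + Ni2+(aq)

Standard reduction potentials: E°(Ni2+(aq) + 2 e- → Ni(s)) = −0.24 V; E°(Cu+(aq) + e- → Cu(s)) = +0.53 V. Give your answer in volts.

+0.77 V

In the reaction as written, Cu+(aq) is reduced (cathode) and Ni2+(aq) is produced by oxidation at the anode.
E°cell = E°(cathode) − E°(anode) = +0.53 − (−0.24) = +0.77 V.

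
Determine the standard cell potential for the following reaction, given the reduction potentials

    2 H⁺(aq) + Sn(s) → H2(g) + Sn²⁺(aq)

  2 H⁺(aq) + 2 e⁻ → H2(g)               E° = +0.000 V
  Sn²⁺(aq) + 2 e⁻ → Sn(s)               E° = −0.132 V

In the reaction as written, H⁺(aq) is reduced (cathode) and Sn²⁺(aq) is produced by oxidation at the anode.
E°cell = E°(cathode) − E°(anode) = +0.000 − (−0.132) = +0.132 V.

+0.132 V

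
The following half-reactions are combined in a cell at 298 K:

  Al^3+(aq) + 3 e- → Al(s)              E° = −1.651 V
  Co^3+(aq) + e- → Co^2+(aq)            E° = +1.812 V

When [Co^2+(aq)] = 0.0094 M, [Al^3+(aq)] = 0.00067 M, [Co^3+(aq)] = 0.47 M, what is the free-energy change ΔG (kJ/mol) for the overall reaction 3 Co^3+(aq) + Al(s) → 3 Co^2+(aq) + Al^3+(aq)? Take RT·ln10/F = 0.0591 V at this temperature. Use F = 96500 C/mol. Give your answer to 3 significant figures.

E°cell = +1.812 − (−1.651) = +3.463 V; the balanced reaction transfers n = 3 electrons.
Here Q = ([Co^2+(aq)]^3·[Al^3+(aq)]) / [Co^3+(aq)]^3 = 5.36×10^−9 (log Q = −8.271), giving E = +3.463 − (0.0591/3)·(−8.271) = +3.6259 V.
ΔG = −nFE = −(3)(96500)(+3.6259) J/mol = −1050 kJ/mol.

−1050 kJ/mol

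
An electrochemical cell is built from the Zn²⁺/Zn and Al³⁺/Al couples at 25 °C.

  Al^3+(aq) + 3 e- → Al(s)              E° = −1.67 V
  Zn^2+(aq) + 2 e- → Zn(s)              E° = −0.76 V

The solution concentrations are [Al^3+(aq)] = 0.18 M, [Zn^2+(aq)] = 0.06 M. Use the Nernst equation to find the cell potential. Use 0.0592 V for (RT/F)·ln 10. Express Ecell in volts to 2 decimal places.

Zn²⁺/Zn is reduced (cathode, E° = −0.76 V) and Al³⁺/Al is oxidized (anode).
The standard potential is −0.76 − (−1.67) = +0.91 V and the balanced reaction transfers n = 6 electrons.
Balancing gives 3 Zn^2+(aq) + 2 Al(s) → 3 Zn(s) + 2 Al^3+(aq); hence Q = [Al^3+(aq)]^2 / [Zn^2+(aq)]^3 = 150 (log Q = 2.176).
By the Nernst equation, E = +0.91 − (0.0592/6)·(2.176) = +0.89 V.

+0.89 V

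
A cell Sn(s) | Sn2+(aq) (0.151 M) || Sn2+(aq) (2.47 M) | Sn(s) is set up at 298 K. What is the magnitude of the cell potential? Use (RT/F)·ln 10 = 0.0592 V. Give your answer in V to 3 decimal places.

For a concentration cell E°cell = 0, since both electrodes use the same couple.
The compartment with the higher Sn2+(aq) concentration (2.47 M) acts as the cathode; ions are reduced there and produced at the dilute (0.151 M) anode.
With n = 2, Ecell = −(0.0592/2)·log([dilute]/[conc]) = −(0.0592/2)·log(0.151/2.47) = +0.036 V.

0.036 V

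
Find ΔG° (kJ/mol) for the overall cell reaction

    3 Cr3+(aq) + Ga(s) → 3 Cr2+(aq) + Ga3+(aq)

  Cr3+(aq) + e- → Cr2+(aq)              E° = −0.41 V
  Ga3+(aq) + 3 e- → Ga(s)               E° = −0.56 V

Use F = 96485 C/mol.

In the reaction as written Cr3+(aq) is reduced, so the Cr³⁺/Cr²⁺ couple is the cathode and Ga³⁺/Ga is the anode.
E°cell = −0.41 − (−0.56) = +0.15 V; balancing electrons gives n = 3.
ΔG° = −nFE°cell = −(3)(96485)(+0.15) J/mol = −43.4 kJ/mol.

−43.4 kJ/mol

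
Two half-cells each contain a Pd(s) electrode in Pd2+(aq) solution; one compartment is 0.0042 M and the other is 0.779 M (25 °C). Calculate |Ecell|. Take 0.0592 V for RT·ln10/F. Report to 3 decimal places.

0.067 V

For a concentration cell E°cell = 0, since both electrodes use the same couple.
The compartment with the higher Pd2+(aq) concentration (0.779 M) acts as the cathode; ions are reduced there and produced at the dilute (0.0042 M) anode.
With n = 2, Ecell = −(0.0592/2)·log([dilute]/[conc]) = −(0.0592/2)·log(0.0042/0.779) = +0.067 V.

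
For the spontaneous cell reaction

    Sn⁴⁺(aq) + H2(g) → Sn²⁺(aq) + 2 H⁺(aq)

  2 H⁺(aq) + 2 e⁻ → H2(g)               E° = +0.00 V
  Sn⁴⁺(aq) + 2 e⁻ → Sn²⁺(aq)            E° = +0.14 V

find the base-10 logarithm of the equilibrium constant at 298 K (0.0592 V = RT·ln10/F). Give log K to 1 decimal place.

The Sn⁴⁺/Sn²⁺ couple is reduced (cathode); E°cell = +0.14 − (+0.00) = +0.14 V with n = 2.
At equilibrium E = 0, so log K = nE°cell / 0.0592 = (2)(+0.14) / 0.0592 = 4.7.

log K = 4.7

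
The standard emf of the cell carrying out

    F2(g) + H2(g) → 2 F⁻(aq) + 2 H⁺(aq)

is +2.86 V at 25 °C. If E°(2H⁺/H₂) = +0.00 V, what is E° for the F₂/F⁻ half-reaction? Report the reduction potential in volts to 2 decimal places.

+2.86 V

In the reaction as written the F₂/F⁻ couple is reduced (cathode) and 2H⁺/H₂ is oxidized (anode), so E°cell = E°(F₂/F⁻) − E°(2H⁺/H₂).
E°(F₂/F⁻) = E°cell + E°(anode) = +2.86 + (+0.00) = +2.86 V.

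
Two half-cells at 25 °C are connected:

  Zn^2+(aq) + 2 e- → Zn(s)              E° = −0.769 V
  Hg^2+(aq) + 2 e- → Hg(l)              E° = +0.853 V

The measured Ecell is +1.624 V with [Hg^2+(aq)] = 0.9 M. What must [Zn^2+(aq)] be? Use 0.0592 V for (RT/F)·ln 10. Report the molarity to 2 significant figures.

With Hg²⁺/Hg at the cathode and Zn²⁺/Zn at the anode, E°cell = +0.853 − (−0.769) = +1.622 V (n = 2).
Rearranging E = E° − (0.0592/n)·log Q gives log Q = 2(+1.622 − (+1.624))/0.0592 = −0.068.
The balanced reaction is Hg^2+(aq) + Zn(s) → Hg(l) + Zn^2+(aq), so Q = [Zn^2+(aq)] / [Hg^2+(aq)].
Substituting the known concentrations and solving, log [Zn^2+(aq)] = −0.114 and [Zn^2+(aq)] = 0.77 M.

0.77 M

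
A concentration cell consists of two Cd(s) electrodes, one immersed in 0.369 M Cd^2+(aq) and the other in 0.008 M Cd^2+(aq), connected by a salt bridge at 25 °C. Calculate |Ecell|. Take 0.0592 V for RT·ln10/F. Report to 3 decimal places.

For a concentration cell E°cell = 0, since both electrodes use the same couple.
The compartment with the higher Cd^2+(aq) concentration (0.369 M) acts as the cathode; ions are reduced there and produced at the dilute (0.008 M) anode.
With n = 2, Ecell = −(0.0592/2)·log([dilute]/[conc]) = −(0.0592/2)·log(0.008/0.369) = +0.049 V.

0.049 V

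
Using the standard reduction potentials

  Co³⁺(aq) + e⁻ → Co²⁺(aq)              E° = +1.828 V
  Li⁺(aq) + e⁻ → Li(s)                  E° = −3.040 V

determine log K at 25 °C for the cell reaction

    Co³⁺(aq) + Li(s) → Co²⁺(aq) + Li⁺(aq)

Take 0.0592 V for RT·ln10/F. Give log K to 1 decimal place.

The Co³⁺/Co²⁺ couple is reduced (cathode); E°cell = +1.828 − (−3.040) = +4.868 V with n = 1.
At equilibrium E = 0, so log K = nE°cell / 0.0592 = (1)(+4.868) / 0.0592 = 82.2.

log K = 82.2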